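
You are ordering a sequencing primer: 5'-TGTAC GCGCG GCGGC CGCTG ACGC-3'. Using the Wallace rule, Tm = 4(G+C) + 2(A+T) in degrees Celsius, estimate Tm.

86°C

Scanning the sequence gives C=9, A=2, T=3, G=10.
A+T = 5, G+C = 19
Tm = 2(5) + 4(19) = 10 + 76 = 86°C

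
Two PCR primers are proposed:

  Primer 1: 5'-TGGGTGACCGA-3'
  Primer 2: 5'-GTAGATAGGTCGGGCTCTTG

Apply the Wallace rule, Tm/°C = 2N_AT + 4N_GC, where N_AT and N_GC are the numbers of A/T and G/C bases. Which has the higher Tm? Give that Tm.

Primer 1: A+T=4, G+C=7 → Tm = 2(4)+4(7) = 36°C
Primer 2: A+T=9, G+C=11 → Tm = 2(9)+4(11) = 62°C
36°C vs 62°C → primer 2 is higher.

Primer 2, 62°C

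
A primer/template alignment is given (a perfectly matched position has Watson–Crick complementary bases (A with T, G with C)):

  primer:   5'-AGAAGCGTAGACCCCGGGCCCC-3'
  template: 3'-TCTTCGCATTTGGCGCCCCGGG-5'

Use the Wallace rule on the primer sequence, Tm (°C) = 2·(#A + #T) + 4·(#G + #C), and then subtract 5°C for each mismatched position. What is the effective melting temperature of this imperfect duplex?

Primer base counts: A=5, T=1, G=7, C=9 → A+T=6, G+C=16
Perfect-match Tm = 2(6) + 4(16) = 12 + 64 = 76°C
Mismatches (positions where the bases are not complementary): 3 (at positions 10, 14, 19)
Effective Tm = 76 − 3×5 = 76 − 15 = 61°C

61°C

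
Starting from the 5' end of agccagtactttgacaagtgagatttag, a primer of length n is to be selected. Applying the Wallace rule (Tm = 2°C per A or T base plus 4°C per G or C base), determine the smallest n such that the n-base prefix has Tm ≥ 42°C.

First 14 bases: AGCCAGTACTTTGA → Tm = 40°C (< 42°C)
First 15 bases: AGCCAGTACTTTGAC → Tm = 44°C (≥ 42°C)
Since every base adds ≥2°C, Tm only increases with n, so the threshold is first crossed at n = 15.

n = 15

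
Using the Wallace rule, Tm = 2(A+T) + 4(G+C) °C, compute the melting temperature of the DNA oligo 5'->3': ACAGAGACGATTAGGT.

46°C

C=2, G=5, A=6, T=3
A+T = 9, G+C = 7
Tm = 2(9) + 4(7) = 18 + 28 = 46°C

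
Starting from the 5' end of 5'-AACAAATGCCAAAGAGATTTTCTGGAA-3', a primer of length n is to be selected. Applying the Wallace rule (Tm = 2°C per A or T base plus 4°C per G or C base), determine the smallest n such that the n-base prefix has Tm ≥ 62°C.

First 23 bases: AACAAATGCCAAAGAGATTTTCT → Tm = 60°C (< 62°C)
First 24 bases: AACAAATGCCAAAGAGATTTTCTG → Tm = 64°C (≥ 62°C)
Since every base adds ≥2°C, Tm only increases with n, so the threshold is first crossed at n = 24.

n = 24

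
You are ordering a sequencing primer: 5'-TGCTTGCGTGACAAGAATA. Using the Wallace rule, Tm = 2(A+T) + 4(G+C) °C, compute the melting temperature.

C=3, T=5, G=5, A=6
AT pairs contribute 11, GC pairs contribute 8.
Tm = 4·8 + 2·11 = 32 + 22 = 54°C

54°C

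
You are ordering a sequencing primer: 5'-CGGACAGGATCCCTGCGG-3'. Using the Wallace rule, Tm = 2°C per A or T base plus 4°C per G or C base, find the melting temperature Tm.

62°C

Scanning the sequence gives G=7, C=6, A=3, T=2.
A+T = 5, G+C = 13
Tm = 2×5 + 4×13 = 62°C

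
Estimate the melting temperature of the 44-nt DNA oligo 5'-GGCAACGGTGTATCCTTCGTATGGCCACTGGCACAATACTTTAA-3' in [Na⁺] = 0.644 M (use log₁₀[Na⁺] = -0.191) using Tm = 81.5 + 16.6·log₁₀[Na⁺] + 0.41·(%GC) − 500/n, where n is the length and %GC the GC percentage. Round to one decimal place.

Length n = 44. Counting bases: T=12, C=11, A=11, G=10
G+C = 21, so %GC = 21/44 × 100 = 47.727%
Salt term: 16.6 × (-0.191) = -3.171
GC term: 0.41 × 47.727 = 19.568; length term: −500/44 = −11.364
Tm = 81.5 + (-3.171) + 19.568 − 11.364 = 86.533 → 86.5°C

86.5°C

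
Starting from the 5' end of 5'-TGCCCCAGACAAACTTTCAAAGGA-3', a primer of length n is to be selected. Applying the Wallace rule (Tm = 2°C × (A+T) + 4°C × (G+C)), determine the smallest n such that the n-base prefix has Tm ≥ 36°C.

n = 11

First 10 bases: TGCCCCAGAC → Tm = 34°C (< 36°C)
First 11 bases: TGCCCCAGACA → Tm = 36°C (≥ 36°C)
Each additional base adds 2°C (A/T) or 4°C (G/C), so Tm is non-decreasing in n; n = 11 is the first length to reach 36°C.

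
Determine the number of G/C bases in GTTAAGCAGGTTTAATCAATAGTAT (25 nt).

Counting bases: A=9, G=5, T=9, C=2
G+C = 5 + 2 = 7

7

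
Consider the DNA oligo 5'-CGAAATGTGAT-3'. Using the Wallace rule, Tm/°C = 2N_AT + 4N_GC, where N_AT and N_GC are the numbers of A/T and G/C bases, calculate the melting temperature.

Scanning the sequence gives A=4, C=1, T=3, G=3.
AT pairs contribute 7, GC pairs contribute 4.
Tm = 4·4 + 2·7 = 16 + 14 = 30°C

30°C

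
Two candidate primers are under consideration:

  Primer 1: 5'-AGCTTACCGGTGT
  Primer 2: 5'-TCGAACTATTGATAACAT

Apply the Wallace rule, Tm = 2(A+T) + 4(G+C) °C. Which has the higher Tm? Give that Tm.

Primer 2, 46°C

Primer 1: A+T=6, G+C=7 → Tm = 2(6)+4(7) = 40°C
Primer 2: A+T=13, G+C=5 → Tm = 2(13)+4(5) = 46°C
40°C vs 46°C → primer 2 is higher.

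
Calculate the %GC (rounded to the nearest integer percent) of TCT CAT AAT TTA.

Base counts: T=6, C=2, A=4, G=0
G+C = 0 + 2 = 2 out of 12 bases
%GC = 2/12 × 100 = 16.67% ≈ 17%

17%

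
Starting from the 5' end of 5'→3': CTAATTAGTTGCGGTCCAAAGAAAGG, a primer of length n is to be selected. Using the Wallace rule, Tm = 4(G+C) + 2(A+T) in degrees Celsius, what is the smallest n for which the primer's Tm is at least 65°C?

First 23 bases: CTAATTAGTTGCGGTCCAAAGAA → Tm = 64°C (< 65°C)
First 24 bases: CTAATTAGTTGCGGTCCAAAGAAA → Tm = 66°C (≥ 65°C)
Each additional base adds 2°C (A/T) or 4°C (G/C), so Tm is non-decreasing in n; n = 24 is the first length to reach 65°C.

n = 24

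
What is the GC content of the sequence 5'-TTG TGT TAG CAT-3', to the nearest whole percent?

T=6, G=3, A=2, C=1
G+C = 3 + 1 = 4 out of 12 bases
%GC = 4/12 × 100 = 33.33% ≈ 33%

33%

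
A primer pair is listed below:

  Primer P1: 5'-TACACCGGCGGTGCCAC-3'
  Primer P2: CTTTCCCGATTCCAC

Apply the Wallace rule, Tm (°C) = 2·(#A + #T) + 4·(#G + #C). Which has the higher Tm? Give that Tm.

Primer P1: A+T=5, G+C=12 → Tm = 2(5)+4(12) = 58°C
Primer P2: A+T=7, G+C=8 → Tm = 2(7)+4(8) = 46°C
58°C vs 46°C → primer P1 is higher.

Primer P1, 58°C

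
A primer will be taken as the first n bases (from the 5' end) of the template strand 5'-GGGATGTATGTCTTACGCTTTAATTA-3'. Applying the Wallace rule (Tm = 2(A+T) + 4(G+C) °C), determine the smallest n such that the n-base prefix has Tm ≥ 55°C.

First 18 bases: GGGATGTATGTCTTACGC → Tm = 54°C (< 55°C)
First 19 bases: GGGATGTATGTCTTACGCT → Tm = 56°C (≥ 55°C)
Each additional base adds 2°C (A/T) or 4°C (G/C), so Tm is non-decreasing in n; n = 19 is the first length to reach 55°C.

n = 19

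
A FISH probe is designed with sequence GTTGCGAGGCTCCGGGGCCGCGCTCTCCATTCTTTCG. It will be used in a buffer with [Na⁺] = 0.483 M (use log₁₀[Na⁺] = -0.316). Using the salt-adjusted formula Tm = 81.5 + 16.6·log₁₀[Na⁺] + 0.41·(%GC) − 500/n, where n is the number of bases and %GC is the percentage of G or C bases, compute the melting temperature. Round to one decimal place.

90.4°C

Length n = 37. Scanning the sequence gives G=12, C=13, T=10, A=2.
G+C = 25, so %GC = 25/37 × 100 = 67.568%
Salt term: 16.6 × (-0.316) = -5.246
GC term: 0.41 × 67.568 = 27.703; length term: −500/37 = −13.514
Tm = 81.5 + (-5.246) + 27.703 − 13.514 = 90.443 → 90.4°C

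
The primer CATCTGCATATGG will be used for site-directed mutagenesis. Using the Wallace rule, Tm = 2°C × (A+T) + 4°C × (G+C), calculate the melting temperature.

38°C

Base counts: C=3, G=3, T=4, A=3
A+T = 7, G+C = 6
Tm = 2×7 + 4×6 = 38°C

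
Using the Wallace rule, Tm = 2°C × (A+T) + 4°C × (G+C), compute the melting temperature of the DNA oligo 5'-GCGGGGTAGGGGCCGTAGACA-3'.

72°C

Counting bases: A=4, T=2, C=4, G=11
AT pairs contribute 6, GC pairs contribute 15.
Tm = 4·15 + 2·6 = 60 + 12 = 72°C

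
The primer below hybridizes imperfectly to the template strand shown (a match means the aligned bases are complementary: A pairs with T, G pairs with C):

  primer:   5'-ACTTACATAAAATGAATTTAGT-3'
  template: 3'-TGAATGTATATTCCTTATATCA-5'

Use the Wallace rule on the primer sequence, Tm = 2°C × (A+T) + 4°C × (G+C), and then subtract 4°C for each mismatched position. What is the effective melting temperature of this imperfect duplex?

40°C

Primer base counts: A=10, T=8, G=2, C=2 → A+T=18, G+C=4
Perfect-match Tm = 2(18) + 4(4) = 36 + 16 = 52°C
Mismatches (positions where the bases are not complementary): 3 (at positions 10, 13, 18)
Effective Tm = 52 − 3×4 = 52 − 12 = 40°C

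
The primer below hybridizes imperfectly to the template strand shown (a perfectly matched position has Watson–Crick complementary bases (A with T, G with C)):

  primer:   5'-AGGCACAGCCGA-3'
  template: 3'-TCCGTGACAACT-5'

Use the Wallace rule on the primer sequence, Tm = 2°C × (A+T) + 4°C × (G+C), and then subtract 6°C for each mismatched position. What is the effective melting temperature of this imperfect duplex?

22°C

Primer base counts: A=4, T=0, G=4, C=4 → A+T=4, G+C=8
Perfect-match Tm = 2(4) + 4(8) = 8 + 32 = 40°C
Mismatches (positions where the bases are not complementary): 3 (at positions 7, 9, 10)
Effective Tm = 40 − 3×6 = 40 − 18 = 22°C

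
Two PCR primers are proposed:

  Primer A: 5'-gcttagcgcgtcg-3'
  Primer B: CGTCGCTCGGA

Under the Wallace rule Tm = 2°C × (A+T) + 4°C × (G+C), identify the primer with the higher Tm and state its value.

Primer A, 44°C

Primer A: A+T=4, G+C=9 → Tm = 2(4)+4(9) = 44°C
Primer B: A+T=3, G+C=8 → Tm = 2(3)+4(8) = 38°C
44°C vs 38°C → primer A is higher.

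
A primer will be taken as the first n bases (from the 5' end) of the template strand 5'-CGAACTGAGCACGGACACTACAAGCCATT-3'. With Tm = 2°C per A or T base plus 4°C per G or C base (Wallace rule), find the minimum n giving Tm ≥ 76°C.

First 24 bases: CGAACTGAGCACGGACACTACAAG → Tm = 74°C (< 76°C)
First 25 bases: CGAACTGAGCACGGACACTACAAGC → Tm = 78°C (≥ 76°C)
Since every base adds ≥2°C, Tm only increases with n, so the threshold is first crossed at n = 25.

n = 25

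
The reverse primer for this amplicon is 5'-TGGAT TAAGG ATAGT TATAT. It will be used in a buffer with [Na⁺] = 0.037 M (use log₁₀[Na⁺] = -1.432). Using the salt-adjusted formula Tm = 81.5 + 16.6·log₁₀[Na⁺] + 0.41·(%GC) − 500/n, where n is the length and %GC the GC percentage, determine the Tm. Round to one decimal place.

43.0°C

Length n = 20. Base counts: C=0, T=8, G=5, A=7
G+C = 5, so %GC = 5/20 × 100 = 25%
Salt term: 16.6 × (-1.432) = -23.771
GC term: 0.41 × 25 = 10.25; length term: −500/20 = −25
Tm = 81.5 + (-23.771) + 10.25 − 25 = 42.979 → 43.0°C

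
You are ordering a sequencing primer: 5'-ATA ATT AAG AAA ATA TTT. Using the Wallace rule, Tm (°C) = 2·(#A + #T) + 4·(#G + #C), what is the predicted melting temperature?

T=7, A=10, G=1, C=0
So N_AT = 17 and N_GC = 1.
Tm = 2(17) + 4(1) = 34 + 4 = 38°C

38°C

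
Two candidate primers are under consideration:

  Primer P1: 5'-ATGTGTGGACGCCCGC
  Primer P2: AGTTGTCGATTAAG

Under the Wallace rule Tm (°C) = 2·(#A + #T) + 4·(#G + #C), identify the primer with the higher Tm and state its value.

Primer P1: A+T=5, G+C=11 → Tm = 2(5)+4(11) = 54°C
Primer P2: A+T=9, G+C=5 → Tm = 2(9)+4(5) = 38°C
54°C vs 38°C → primer P1 is higher.

Primer P1, 54°C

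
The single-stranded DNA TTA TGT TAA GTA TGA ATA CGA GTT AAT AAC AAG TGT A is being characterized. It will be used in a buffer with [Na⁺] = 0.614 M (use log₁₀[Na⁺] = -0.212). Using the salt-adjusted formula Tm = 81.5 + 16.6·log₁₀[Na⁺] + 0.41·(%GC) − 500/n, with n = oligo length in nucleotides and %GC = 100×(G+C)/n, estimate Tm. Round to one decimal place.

Length n = 37. Counting bases: C=2, A=15, T=13, G=7
G+C = 9, so %GC = 9/37 × 100 = 24.324%
Salt term: 16.6 × (-0.212) = -3.519
GC term: 0.41 × 24.324 = 9.973; length term: −500/37 = −13.514
Tm = 81.5 + (-3.519) + 9.973 − 13.514 = 74.44 → 74.4°C

74.4°C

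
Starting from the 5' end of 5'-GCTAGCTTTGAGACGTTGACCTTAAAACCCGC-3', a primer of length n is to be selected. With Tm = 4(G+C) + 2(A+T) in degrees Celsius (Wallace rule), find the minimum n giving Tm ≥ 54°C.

n = 18

First 17 bases: GCTAGCTTTGAGACGTT → Tm = 50°C (< 54°C)
First 18 bases: GCTAGCTTTGAGACGTTG → Tm = 54°C (≥ 54°C)
Each additional base adds 2°C (A/T) or 4°C (G/C), so Tm is non-decreasing in n; n = 18 is the first length to reach 54°C.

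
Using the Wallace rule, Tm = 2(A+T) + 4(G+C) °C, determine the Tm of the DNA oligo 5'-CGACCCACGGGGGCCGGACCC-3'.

78°C

A=3, C=10, T=0, G=8
AT pairs contribute 3, GC pairs contribute 18.
Tm = 2×3 + 4×18 = 78°C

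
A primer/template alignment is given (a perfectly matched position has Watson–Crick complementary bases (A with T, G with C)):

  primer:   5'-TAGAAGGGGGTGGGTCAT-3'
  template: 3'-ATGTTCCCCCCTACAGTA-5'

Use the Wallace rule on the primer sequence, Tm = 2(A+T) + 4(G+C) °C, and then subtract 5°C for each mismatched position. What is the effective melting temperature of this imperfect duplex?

Primer base counts: A=4, T=4, G=9, C=1 → A+T=8, G+C=10
Perfect-match Tm = 2(8) + 4(10) = 16 + 40 = 56°C
Mismatches (positions where the bases are not complementary): 4 (at positions 3, 11, 12, 13)
Effective Tm = 56 − 4×5 = 56 − 20 = 36°C

36°C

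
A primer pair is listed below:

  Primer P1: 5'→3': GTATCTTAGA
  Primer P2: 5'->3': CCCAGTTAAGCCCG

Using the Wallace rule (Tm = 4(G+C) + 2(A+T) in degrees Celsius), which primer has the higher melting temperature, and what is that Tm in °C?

Primer P1: A+T=7, G+C=3 → Tm = 2(7)+4(3) = 26°C
Primer P2: A+T=5, G+C=9 → Tm = 2(5)+4(9) = 46°C
26°C vs 46°C → primer P2 is higher.

Primer P2, 46°C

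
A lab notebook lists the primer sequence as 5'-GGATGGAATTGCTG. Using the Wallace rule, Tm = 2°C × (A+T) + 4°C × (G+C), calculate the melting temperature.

Counting bases: C=1, A=3, T=4, G=6
A+T = 7, G+C = 7
Tm = 2(7) + 4(7) = 14 + 28 = 42°C

42°C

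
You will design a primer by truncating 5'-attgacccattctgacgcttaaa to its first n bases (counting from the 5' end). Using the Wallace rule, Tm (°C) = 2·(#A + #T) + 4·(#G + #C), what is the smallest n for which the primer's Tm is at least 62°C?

n = 22

First 21 bases: ATTGACCCATTCTGACGCTTA → Tm = 60°C (< 62°C)
First 22 bases: ATTGACCCATTCTGACGCTTAA → Tm = 62°C (≥ 62°C)
Each additional base adds 2°C (A/T) or 4°C (G/C), so Tm is non-decreasing in n; n = 22 is the first length to reach 62°C.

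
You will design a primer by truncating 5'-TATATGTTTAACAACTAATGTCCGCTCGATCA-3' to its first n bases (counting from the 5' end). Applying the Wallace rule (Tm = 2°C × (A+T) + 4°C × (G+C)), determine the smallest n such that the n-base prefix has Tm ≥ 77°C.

First 28 bases: TATATGTTTAACAACTAATGTCCGCTCG → Tm = 76°C (< 77°C)
First 29 bases: TATATGTTTAACAACTAATGTCCGCTCGA → Tm = 78°C (≥ 77°C)
Each additional base adds 2°C (A/T) or 4°C (G/C), so Tm is non-decreasing in n; n = 29 is the first length to reach 77°C.

n = 29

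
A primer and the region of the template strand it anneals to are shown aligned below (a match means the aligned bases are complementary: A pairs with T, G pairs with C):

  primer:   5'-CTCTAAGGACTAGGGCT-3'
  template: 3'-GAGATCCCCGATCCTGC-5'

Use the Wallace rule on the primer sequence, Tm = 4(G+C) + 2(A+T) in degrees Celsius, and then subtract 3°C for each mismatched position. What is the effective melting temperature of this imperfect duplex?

Primer base counts: A=4, T=4, G=5, C=4 → A+T=8, G+C=9
Perfect-match Tm = 2(8) + 4(9) = 16 + 36 = 52°C
Mismatches (positions where the bases are not complementary): 4 (at positions 6, 9, 15, 17)
Effective Tm = 52 − 4×3 = 52 − 12 = 40°C

40°C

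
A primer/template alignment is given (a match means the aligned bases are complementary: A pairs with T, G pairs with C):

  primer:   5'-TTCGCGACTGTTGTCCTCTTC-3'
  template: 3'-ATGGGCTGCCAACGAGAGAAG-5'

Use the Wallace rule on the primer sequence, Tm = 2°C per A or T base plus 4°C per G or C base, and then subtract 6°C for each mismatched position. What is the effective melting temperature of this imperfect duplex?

Primer base counts: A=1, T=9, G=4, C=7 → A+T=10, G+C=11
Perfect-match Tm = 2(10) + 4(11) = 20 + 44 = 64°C
Mismatches (positions where the bases are not complementary): 5 (at positions 2, 4, 9, 14, 15)
Effective Tm = 64 − 5×6 = 64 − 30 = 34°C

34°C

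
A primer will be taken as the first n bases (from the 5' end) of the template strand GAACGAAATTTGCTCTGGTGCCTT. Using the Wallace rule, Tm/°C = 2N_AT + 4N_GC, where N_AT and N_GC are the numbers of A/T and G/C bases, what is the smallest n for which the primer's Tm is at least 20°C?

n = 7

First 6 bases: GAACGA → Tm = 18°C (< 20°C)
First 7 bases: GAACGAA → Tm = 20°C (≥ 20°C)
Since every base adds ≥2°C, Tm only increases with n, so the threshold is first crossed at n = 7.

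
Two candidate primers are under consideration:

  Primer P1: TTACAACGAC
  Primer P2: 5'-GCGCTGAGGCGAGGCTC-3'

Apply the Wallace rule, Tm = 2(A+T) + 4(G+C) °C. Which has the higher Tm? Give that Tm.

Primer P2, 60°C

Primer P1: A+T=6, G+C=4 → Tm = 2(6)+4(4) = 28°C
Primer P2: A+T=4, G+C=13 → Tm = 2(4)+4(13) = 60°C
28°C vs 60°C → primer P2 is higher.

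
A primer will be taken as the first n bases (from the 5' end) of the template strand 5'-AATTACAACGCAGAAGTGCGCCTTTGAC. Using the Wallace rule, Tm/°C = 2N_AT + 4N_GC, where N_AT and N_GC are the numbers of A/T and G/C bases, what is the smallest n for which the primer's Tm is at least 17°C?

First 7 bases: AATTACA → Tm = 16°C (< 17°C)
First 8 bases: AATTACAA → Tm = 18°C (≥ 17°C)
Each additional base adds 2°C (A/T) or 4°C (G/C), so Tm is non-decreasing in n; n = 8 is the first length to reach 17°C.

n = 8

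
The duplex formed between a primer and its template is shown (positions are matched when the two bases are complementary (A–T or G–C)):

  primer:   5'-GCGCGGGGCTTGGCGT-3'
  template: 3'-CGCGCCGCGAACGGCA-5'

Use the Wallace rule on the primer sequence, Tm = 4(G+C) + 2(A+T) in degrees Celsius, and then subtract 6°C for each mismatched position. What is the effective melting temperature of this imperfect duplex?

Primer base counts: A=0, T=3, G=9, C=4 → A+T=3, G+C=13
Perfect-match Tm = 2(3) + 4(13) = 6 + 52 = 58°C
Mismatches (positions where the bases are not complementary): 2 (at positions 7, 13)
Effective Tm = 58 − 2×6 = 58 − 12 = 46°C

46°C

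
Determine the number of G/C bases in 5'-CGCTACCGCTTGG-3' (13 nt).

Base counts: C=5, G=4, A=1, T=3
Total G or C: 4 + 5 = 9

9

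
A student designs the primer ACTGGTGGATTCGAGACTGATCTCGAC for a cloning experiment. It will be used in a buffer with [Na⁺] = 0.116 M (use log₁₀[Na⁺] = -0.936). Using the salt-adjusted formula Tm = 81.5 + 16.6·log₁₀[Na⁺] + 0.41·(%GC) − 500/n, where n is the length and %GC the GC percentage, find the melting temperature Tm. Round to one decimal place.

Length n = 27. C=6, G=8, T=7, A=6
G+C = 14, so %GC = 14/27 × 100 = 51.852%
Salt term: 16.6 × (-0.936) = -15.538
GC term: 0.41 × 51.852 = 21.259; length term: −500/27 = −18.519
Tm = 81.5 + (-15.538) + 21.259 − 18.519 = 68.702 → 68.7°C

68.7°C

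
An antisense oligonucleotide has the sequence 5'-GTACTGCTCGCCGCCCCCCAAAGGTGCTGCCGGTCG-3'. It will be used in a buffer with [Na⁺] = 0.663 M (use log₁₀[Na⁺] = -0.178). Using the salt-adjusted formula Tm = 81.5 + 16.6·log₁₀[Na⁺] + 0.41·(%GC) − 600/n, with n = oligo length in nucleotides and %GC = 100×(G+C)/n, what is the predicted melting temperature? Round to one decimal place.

Length n = 36. T=6, A=4, C=15, G=11
G+C = 26, so %GC = 26/36 × 100 = 72.222%
Salt term: 16.6 × (-0.178) = -2.955
GC term: 0.41 × 72.222 = 29.611; length term: −600/36 = −16.667
Tm = 81.5 + (-2.955) + 29.611 − 16.667 = 91.489 → 91.5°C

91.5°C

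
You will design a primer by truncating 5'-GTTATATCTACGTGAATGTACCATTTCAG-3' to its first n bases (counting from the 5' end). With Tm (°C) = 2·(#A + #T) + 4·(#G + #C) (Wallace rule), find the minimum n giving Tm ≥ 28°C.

First 10 bases: GTTATATCTA → Tm = 24°C (< 28°C)
First 11 bases: GTTATATCTAC → Tm = 28°C (≥ 28°C)
Since every base adds ≥2°C, Tm only increases with n, so the threshold is first crossed at n = 11.

n = 11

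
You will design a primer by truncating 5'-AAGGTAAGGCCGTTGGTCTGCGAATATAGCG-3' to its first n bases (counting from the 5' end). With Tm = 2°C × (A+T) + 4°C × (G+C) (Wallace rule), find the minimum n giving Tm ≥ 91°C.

First 30 bases: AAGGTAAGGCCGTTGGTCTGCGAATATAGC → Tm = 90°C (< 91°C)
First 31 bases: AAGGTAAGGCCGTTGGTCTGCGAATATAGCG → Tm = 94°C (≥ 91°C)
Each additional base adds 2°C (A/T) or 4°C (G/C), so Tm is non-decreasing in n; n = 31 is the first length to reach 91°C.

n = 31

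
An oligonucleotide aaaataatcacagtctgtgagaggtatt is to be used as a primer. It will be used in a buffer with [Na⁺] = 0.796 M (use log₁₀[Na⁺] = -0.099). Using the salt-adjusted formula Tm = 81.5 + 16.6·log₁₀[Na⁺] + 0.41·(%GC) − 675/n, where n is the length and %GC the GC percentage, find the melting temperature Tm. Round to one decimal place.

68.9°C

Length n = 28. Base counts: T=8, A=11, C=3, G=6
G+C = 9, so %GC = 9/28 × 100 = 32.143%
Salt term: 16.6 × (-0.099) = -1.643
GC term: 0.41 × 32.143 = 13.179; length term: −675/28 = −24.107
Tm = 81.5 + (-1.643) + 13.179 − 24.107 = 68.929 → 68.9°C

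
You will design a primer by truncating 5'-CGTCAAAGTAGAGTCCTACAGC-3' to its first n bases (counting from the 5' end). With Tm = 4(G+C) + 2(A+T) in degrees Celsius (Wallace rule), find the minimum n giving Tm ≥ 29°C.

First 10 bases: CGTCAAAGTA → Tm = 28°C (< 29°C)
First 11 bases: CGTCAAAGTAG → Tm = 32°C (≥ 29°C)
Since every base adds ≥2°C, Tm only increases with n, so the threshold is first crossed at n = 11.

n = 11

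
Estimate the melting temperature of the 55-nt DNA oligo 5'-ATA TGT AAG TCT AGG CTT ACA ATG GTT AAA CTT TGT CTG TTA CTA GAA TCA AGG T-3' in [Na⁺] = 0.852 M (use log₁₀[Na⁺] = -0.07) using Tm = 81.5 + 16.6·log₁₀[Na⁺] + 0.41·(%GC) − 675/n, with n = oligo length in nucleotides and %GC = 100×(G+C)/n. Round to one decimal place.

81.5°C

Length n = 55. Base counts: G=11, A=17, C=7, T=20
G+C = 18, so %GC = 18/55 × 100 = 32.727%
Salt term: 16.6 × (-0.07) = -1.162
GC term: 0.41 × 32.727 = 13.418; length term: −675/55 = −12.273
Tm = 81.5 + (-1.162) + 13.418 − 12.273 = 81.483 → 81.5°C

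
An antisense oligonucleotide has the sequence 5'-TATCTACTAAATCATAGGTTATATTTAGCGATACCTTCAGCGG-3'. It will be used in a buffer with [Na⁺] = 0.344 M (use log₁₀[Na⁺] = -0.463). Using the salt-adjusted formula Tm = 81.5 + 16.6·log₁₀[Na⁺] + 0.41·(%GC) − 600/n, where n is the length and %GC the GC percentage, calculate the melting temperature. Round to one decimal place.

Length n = 43. Counting bases: G=7, A=13, C=8, T=15
G+C = 15, so %GC = 15/43 × 100 = 34.884%
Salt term: 16.6 × (-0.463) = -7.686
GC term: 0.41 × 34.884 = 14.302; length term: −600/43 = −13.953
Tm = 81.5 + (-7.686) + 14.302 − 13.953 = 74.163 → 74.2°C

74.2°C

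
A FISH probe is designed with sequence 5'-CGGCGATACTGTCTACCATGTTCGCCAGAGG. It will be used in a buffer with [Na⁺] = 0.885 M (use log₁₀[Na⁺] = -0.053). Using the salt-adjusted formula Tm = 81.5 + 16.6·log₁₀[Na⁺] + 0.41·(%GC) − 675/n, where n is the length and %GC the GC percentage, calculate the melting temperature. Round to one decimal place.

Length n = 31. Scanning the sequence gives T=7, A=6, C=9, G=9.
G+C = 18, so %GC = 18/31 × 100 = 58.065%
Salt term: 16.6 × (-0.053) = -0.88
GC term: 0.41 × 58.065 = 23.807; length term: −675/31 = −21.774
Tm = 81.5 + (-0.88) + 23.807 − 21.774 = 82.653 → 82.7°C

82.7°C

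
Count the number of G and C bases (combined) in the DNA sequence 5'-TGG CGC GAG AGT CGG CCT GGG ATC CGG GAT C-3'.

Counting bases: T=5, G=14, A=4, C=8
G+C = 14 + 8 = 22

22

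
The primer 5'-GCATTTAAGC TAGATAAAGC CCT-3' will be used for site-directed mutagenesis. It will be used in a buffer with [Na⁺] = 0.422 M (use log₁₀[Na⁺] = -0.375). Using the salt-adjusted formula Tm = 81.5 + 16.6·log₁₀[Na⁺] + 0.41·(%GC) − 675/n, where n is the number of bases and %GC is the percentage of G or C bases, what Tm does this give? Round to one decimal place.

62.0°C

Length n = 23. G=4, T=6, C=5, A=8
G+C = 9, so %GC = 9/23 × 100 = 39.13%
Salt term: 16.6 × (-0.375) = -6.225
GC term: 0.41 × 39.13 = 16.043; length term: −675/23 = −29.348
Tm = 81.5 + (-6.225) + 16.043 − 29.348 = 61.97 → 62.0°C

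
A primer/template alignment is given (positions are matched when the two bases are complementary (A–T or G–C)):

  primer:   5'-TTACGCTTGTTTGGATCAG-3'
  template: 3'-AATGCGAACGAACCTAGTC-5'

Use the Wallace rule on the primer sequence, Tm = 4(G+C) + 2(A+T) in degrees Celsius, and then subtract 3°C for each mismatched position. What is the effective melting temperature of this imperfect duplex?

51°C

Primer base counts: A=3, T=8, G=5, C=3 → A+T=11, G+C=8
Perfect-match Tm = 2(11) + 4(8) = 22 + 32 = 54°C
Mismatches (positions where the bases are not complementary): 1 (at position 10)
Effective Tm = 54 − 1×3 = 54 − 3 = 51°C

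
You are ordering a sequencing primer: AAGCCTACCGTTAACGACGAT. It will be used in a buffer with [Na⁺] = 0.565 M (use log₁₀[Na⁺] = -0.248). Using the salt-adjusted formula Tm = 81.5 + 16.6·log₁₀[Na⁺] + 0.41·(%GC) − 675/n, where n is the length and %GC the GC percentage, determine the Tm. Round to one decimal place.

Length n = 21. Base counts: G=4, T=4, A=7, C=6
G+C = 10, so %GC = 10/21 × 100 = 47.619%
Salt term: 16.6 × (-0.248) = -4.117
GC term: 0.41 × 47.619 = 19.524; length term: −675/21 = −32.143
Tm = 81.5 + (-4.117) + 19.524 − 32.143 = 64.764 → 64.8°C

64.8°C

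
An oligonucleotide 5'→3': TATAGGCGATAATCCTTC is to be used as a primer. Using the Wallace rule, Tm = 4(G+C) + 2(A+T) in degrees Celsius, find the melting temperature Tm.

Scanning the sequence gives C=4, T=6, G=3, A=5.
A+T = 11, G+C = 7
Tm = 2×11 + 4×7 = 50°C

50°C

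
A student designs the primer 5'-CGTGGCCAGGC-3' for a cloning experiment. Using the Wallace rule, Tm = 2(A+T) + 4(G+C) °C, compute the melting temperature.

40°C

Base counts: T=1, G=5, C=4, A=1
A+T = 2, G+C = 9
Tm = 2×2 + 4×9 = 40°C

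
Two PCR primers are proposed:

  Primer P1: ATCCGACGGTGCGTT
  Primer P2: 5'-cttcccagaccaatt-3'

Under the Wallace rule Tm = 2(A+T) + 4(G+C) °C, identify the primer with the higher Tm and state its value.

Primer P1: A+T=6, G+C=9 → Tm = 2(6)+4(9) = 48°C
Primer P2: A+T=8, G+C=7 → Tm = 2(8)+4(7) = 44°C
48°C vs 44°C → primer P1 is higher.

Primer P1, 48°C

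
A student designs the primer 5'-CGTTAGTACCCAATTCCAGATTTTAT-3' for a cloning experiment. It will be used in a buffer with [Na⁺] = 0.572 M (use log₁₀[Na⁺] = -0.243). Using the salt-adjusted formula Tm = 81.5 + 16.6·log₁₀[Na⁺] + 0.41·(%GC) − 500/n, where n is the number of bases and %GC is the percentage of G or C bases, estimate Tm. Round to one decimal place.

72.4°C

Length n = 26. Base counts: G=3, C=6, A=7, T=10
G+C = 9, so %GC = 9/26 × 100 = 34.615%
Salt term: 16.6 × (-0.243) = -4.034
GC term: 0.41 × 34.615 = 14.192; length term: −500/26 = −19.231
Tm = 81.5 + (-4.034) + 14.192 − 19.231 = 72.427 → 72.4°C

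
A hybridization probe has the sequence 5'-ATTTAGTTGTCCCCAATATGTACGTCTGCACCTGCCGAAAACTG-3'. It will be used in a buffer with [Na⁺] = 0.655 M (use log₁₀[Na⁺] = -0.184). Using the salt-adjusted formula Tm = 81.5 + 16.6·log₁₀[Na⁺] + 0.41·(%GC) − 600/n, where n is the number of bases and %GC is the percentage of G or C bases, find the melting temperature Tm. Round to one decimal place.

83.4°C

Length n = 44. Scanning the sequence gives A=11, G=8, C=12, T=13.
G+C = 20, so %GC = 20/44 × 100 = 45.455%
Salt term: 16.6 × (-0.184) = -3.054
GC term: 0.41 × 45.455 = 18.637; length term: −600/44 = −13.636
Tm = 81.5 + (-3.054) + 18.637 − 13.636 = 83.447 → 83.4°C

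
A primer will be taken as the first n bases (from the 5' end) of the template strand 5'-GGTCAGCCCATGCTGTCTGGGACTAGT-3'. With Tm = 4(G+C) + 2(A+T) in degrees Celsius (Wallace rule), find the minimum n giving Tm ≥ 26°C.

First 7 bases: GGTCAGC → Tm = 24°C (< 26°C)
First 8 bases: GGTCAGCC → Tm = 28°C (≥ 26°C)
Each additional base adds 2°C (A/T) or 4°C (G/C), so Tm is non-decreasing in n; n = 8 is the first length to reach 26°C.

n = 8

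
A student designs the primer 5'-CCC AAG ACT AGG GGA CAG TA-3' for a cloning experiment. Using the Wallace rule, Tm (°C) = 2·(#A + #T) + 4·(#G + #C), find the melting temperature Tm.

Base counts: T=2, C=5, A=7, G=6
A+T = 9, G+C = 11
Tm = 2(9) + 4(11) = 18 + 44 = 62°C

62°C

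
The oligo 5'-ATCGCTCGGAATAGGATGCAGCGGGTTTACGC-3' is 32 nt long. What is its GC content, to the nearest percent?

56%

T=7, G=11, C=7, A=7
G+C = 11 + 7 = 18 out of 32 bases
%GC = 18/32 × 100 = 56.25% ≈ 56%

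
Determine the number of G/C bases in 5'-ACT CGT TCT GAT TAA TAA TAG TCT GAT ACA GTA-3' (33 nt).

10

Scanning the sequence gives C=5, T=12, A=11, G=5.
G+C = 5 + 5 = 10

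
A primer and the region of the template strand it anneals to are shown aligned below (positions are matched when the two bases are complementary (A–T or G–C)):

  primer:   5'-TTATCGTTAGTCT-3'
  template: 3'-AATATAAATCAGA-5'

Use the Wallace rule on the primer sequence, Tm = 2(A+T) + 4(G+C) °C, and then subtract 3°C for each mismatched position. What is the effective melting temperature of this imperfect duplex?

Primer base counts: A=2, T=7, G=2, C=2 → A+T=9, G+C=4
Perfect-match Tm = 2(9) + 4(4) = 18 + 16 = 34°C
Mismatches (positions where the bases are not complementary): 2 (at positions 5, 6)
Effective Tm = 34 − 2×3 = 34 − 6 = 28°C

28°C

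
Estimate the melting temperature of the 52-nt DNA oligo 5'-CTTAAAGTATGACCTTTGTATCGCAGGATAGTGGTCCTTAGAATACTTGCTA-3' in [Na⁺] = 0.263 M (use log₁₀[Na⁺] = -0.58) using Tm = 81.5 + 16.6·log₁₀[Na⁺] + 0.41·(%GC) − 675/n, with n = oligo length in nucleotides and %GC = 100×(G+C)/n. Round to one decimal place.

Length n = 52. Base counts: A=14, C=9, T=18, G=11
G+C = 20, so %GC = 20/52 × 100 = 38.462%
Salt term: 16.6 × (-0.58) = -9.628
GC term: 0.41 × 38.462 = 15.769; length term: −675/52 = −12.981
Tm = 81.5 + (-9.628) + 15.769 − 12.981 = 74.66 → 74.7°C

74.7°C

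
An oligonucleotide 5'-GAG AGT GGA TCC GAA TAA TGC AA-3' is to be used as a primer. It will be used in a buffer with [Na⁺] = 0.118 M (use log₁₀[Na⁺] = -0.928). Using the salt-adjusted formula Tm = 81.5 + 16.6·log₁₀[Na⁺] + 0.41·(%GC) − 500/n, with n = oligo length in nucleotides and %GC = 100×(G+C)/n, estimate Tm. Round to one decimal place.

Length n = 23. Base counts: A=9, T=4, C=3, G=7
G+C = 10, so %GC = 10/23 × 100 = 43.478%
Salt term: 16.6 × (-0.928) = -15.405
GC term: 0.41 × 43.478 = 17.826; length term: −500/23 = −21.739
Tm = 81.5 + (-15.405) + 17.826 − 21.739 = 62.182 → 62.2°C

62.2°C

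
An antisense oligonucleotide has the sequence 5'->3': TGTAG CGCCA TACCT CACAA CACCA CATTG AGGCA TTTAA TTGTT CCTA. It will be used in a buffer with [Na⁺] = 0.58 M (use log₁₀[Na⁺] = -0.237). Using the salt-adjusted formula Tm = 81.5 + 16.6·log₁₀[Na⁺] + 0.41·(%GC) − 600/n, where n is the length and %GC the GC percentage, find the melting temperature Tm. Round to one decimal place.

82.9°C

Length n = 49. Base counts: G=7, C=14, A=14, T=14
G+C = 21, so %GC = 21/49 × 100 = 42.857%
Salt term: 16.6 × (-0.237) = -3.934
GC term: 0.41 × 42.857 = 17.571; length term: −600/49 = −12.245
Tm = 81.5 + (-3.934) + 17.571 − 12.245 = 82.892 → 82.9°C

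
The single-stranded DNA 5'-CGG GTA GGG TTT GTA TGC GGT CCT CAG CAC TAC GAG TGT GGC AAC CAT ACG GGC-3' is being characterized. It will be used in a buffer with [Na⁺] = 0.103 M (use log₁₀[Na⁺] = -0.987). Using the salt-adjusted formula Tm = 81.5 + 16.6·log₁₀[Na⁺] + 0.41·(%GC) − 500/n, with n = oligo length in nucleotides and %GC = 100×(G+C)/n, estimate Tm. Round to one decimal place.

Length n = 54. Counting bases: A=10, C=13, T=12, G=19
G+C = 32, so %GC = 32/54 × 100 = 59.259%
Salt term: 16.6 × (-0.987) = -16.384
GC term: 0.41 × 59.259 = 24.296; length term: −500/54 = −9.259
Tm = 81.5 + (-16.384) + 24.296 − 9.259 = 80.153 → 80.2°C

80.2°C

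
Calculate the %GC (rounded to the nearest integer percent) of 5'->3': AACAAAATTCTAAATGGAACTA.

23%

Counting bases: C=3, A=12, T=5, G=2
G+C = 2 + 3 = 5 out of 22 bases
%GC = 5/22 × 100 = 22.73% ≈ 23%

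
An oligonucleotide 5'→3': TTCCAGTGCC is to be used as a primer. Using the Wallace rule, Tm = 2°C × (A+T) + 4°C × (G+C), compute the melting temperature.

32°C

T=3, C=4, A=1, G=2
So N_AT = 4 and N_GC = 6.
Tm = 2×4 + 4×6 = 32°C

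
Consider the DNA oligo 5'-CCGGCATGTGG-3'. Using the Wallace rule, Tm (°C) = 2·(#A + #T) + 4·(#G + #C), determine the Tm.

Base counts: G=5, A=1, T=2, C=3
AT pairs contribute 3, GC pairs contribute 8.
Tm = 2(3) + 4(8) = 6 + 32 = 38°C

38°C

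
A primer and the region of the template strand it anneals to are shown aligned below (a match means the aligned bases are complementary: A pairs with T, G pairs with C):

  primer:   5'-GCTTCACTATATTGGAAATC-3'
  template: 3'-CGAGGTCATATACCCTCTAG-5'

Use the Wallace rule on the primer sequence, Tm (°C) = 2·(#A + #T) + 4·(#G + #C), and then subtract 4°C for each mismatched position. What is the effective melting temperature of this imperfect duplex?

Primer base counts: A=6, T=7, G=3, C=4 → A+T=13, G+C=7
Perfect-match Tm = 2(13) + 4(7) = 26 + 28 = 54°C
Mismatches (positions where the bases are not complementary): 4 (at positions 4, 7, 13, 17)
Effective Tm = 54 − 4×4 = 54 − 16 = 38°C

38°C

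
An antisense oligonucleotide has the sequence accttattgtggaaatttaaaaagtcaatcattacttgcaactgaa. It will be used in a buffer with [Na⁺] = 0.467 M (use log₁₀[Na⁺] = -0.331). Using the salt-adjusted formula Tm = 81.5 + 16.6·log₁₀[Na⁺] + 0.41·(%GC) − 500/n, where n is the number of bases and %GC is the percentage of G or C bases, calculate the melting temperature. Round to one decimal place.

76.7°C

Length n = 46. Counting bases: C=7, G=6, A=18, T=15
G+C = 13, so %GC = 13/46 × 100 = 28.261%
Salt term: 16.6 × (-0.331) = -5.495
GC term: 0.41 × 28.261 = 11.587; length term: −500/46 = −10.87
Tm = 81.5 + (-5.495) + 11.587 − 10.87 = 76.722 → 76.7°C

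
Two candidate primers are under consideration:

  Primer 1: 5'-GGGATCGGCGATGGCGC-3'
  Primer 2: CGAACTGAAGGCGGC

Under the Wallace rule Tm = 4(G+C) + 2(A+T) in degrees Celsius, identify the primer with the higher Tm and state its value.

Primer 1, 60°C

Primer 1: A+T=4, G+C=13 → Tm = 2(4)+4(13) = 60°C
Primer 2: A+T=5, G+C=10 → Tm = 2(5)+4(10) = 50°C
60°C vs 50°C → primer 1 is higher.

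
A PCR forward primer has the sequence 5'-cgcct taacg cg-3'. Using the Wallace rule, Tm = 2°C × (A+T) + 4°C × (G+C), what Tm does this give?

Scanning the sequence gives T=2, C=5, G=3, A=2.
So N_AT = 4 and N_GC = 8.
Tm = 4·8 + 2·4 = 32 + 8 = 40°C

40°C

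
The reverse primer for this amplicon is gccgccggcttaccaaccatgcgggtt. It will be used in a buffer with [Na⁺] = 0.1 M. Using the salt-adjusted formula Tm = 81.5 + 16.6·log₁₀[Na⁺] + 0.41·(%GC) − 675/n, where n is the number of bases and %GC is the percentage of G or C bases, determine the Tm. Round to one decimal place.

Length n = 27. Base counts: A=4, C=10, G=8, T=5
G+C = 18, so %GC = 18/27 × 100 = 66.667%
Salt term: 16.6 × (-1) = -16.6
GC term: 0.41 × 66.667 = 27.333; length term: −675/27 = −25
Tm = 81.5 + (-16.6) + 27.333 − 25 = 67.233 → 67.2°C

67.2°C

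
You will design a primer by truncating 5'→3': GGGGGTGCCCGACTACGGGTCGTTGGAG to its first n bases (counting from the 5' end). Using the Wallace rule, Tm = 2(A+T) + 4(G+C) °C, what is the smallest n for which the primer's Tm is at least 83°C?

n = 25

First 24 bases: GGGGGTGCCCGACTACGGGTCGTT → Tm = 82°C (< 83°C)
First 25 bases: GGGGGTGCCCGACTACGGGTCGTTG → Tm = 86°C (≥ 83°C)
Since every base adds ≥2°C, Tm only increases with n, so the threshold is first crossed at n = 25.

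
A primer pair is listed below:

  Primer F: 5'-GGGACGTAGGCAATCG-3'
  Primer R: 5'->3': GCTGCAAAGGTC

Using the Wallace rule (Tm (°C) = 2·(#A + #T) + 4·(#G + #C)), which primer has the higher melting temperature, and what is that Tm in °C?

Primer F: A+T=6, G+C=10 → Tm = 2(6)+4(10) = 52°C
Primer R: A+T=5, G+C=7 → Tm = 2(5)+4(7) = 38°C
52°C vs 38°C → primer F is higher.

Primer F, 52°C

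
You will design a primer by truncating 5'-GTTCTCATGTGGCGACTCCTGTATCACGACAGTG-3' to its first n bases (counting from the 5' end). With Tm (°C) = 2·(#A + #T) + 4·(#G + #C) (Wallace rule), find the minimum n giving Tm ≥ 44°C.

First 13 bases: GTTCTCATGTGGC → Tm = 40°C (< 44°C)
First 14 bases: GTTCTCATGTGGCG → Tm = 44°C (≥ 44°C)
Each additional base adds 2°C (A/T) or 4°C (G/C), so Tm is non-decreasing in n; n = 14 is the first length to reach 44°C.

n = 14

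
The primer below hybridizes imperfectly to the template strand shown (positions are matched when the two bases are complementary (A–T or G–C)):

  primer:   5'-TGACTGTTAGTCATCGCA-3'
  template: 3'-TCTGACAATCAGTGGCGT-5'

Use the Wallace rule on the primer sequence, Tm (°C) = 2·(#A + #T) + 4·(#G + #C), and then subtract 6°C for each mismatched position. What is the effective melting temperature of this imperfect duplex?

40°C

Primer base counts: A=4, T=6, G=4, C=4 → A+T=10, G+C=8
Perfect-match Tm = 2(10) + 4(8) = 20 + 32 = 52°C
Mismatches (positions where the bases are not complementary): 2 (at positions 1, 14)
Effective Tm = 52 − 2×6 = 52 − 12 = 40°C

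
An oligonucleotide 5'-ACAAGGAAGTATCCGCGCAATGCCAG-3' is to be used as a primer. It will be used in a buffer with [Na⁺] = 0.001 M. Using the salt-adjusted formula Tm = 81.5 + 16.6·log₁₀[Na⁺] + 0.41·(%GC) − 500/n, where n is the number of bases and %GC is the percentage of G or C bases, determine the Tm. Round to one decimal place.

34.5°C

Length n = 26. C=7, A=9, G=7, T=3
G+C = 14, so %GC = 14/26 × 100 = 53.846%
Salt term: 16.6 × (-3) = -49.8
GC term: 0.41 × 53.846 = 22.077; length term: −500/26 = −19.231
Tm = 81.5 + (-49.8) + 22.077 − 19.231 = 34.546 → 34.5°C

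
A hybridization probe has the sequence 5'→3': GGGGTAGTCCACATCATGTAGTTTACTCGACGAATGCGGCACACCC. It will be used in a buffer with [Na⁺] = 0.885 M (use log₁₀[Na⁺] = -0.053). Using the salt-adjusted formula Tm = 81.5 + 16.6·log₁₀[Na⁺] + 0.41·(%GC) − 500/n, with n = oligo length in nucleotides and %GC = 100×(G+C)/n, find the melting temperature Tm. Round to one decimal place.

92.0°C

Length n = 46. Counting bases: C=13, T=10, A=11, G=12
G+C = 25, so %GC = 25/46 × 100 = 54.348%
Salt term: 16.6 × (-0.053) = -0.88
GC term: 0.41 × 54.348 = 22.283; length term: −500/46 = −10.87
Tm = 81.5 + (-0.88) + 22.283 − 10.87 = 92.033 → 92.0°C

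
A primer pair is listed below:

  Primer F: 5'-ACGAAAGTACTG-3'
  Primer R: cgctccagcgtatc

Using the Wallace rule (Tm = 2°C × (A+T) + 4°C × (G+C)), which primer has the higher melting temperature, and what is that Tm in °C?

Primer R, 46°C

Primer F: A+T=7, G+C=5 → Tm = 2(7)+4(5) = 34°C
Primer R: A+T=5, G+C=9 → Tm = 2(5)+4(9) = 46°C
34°C vs 46°C → primer R is higher.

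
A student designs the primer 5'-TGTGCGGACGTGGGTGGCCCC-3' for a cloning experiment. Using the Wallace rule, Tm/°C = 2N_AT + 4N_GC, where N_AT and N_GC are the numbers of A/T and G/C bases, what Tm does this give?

74°C

Counting bases: T=4, A=1, C=6, G=10
AT pairs contribute 5, GC pairs contribute 16.
Tm = 4·16 + 2·5 = 64 + 10 = 74°C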